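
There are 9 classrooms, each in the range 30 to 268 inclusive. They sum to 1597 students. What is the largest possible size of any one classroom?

268

To make one classroom as large as possible, make the other 8 as small as possible.
The other 8 contribute at least 8 × 30 = 240, leaving at most 1597 − 240 = 1357.
But each classroom is capped at 268, so the maximum is 268.
Achievable: one at 268 and the other 8 totalling 1329, which fits since 8 × 30 ≤ 1329 ≤ 8 × 268.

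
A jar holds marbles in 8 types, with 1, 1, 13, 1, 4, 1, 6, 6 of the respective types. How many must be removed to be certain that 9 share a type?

In the worst case you take as many as possible of each type without reaching 9: 1 + 1 + 8 + 1 + 4 + 1 + 6 + 6 = 28.
The next one must give 9 of some type, so 28 + 1 = 29.

29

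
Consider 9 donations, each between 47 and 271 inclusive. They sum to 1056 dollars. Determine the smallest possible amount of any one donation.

Minimizing one value means maximizing the remaining 8.
The other 8 can take up 8 × 271 = 2168 ≥ 1056 − 47, so one donation can sit at its floor of 47.
Achievable: one at 47 and the other 8 totalling 1009, which fits since 8 × 47 ≤ 1009 ≤ 8 × 271.

47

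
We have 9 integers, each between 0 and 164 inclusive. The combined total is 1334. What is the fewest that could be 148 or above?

1

Suppose at most 9 − j of them reach 148; then j values are ≤ 147 and the rest ≤ 164.
The total is then ≤ 147·j + 164·(9 − j) = 1476 − 17j. For this to be ≥ 1334 we need j ≤ 8, so at least 9 − 8 = 1 must reach 148.
Exactly 1 works: 1 value at 164 and 8 at 147 total 1340; lower one of the high values by 6 (still ≥ 148) to hit 1334.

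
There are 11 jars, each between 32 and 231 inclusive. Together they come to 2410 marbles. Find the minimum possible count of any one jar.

To make one jar as small as possible, make the other 10 as large as possible.
The other 10 contribute at most 10 × 231 = 2310, leaving at least 2410 − 2310 = 100.
Since 100 ≥ 32, this is achievable: one at 100 and 10 at 231.

100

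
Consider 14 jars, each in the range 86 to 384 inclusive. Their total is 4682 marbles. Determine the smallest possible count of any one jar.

To make one jar as small as possible, make the other 13 as large as possible.
The other 13 can take up 13 × 384 = 4992 ≥ 4682 − 86, so one jar can sit at its floor of 86.
Achievable: one at 86 and the other 13 totalling 4596, which fits since 13 × 86 ≤ 4596 ≤ 13 × 384.

86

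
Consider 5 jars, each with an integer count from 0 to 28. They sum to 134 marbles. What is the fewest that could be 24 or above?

If only k of them are at least 24, the other 5 − k are at most 23, so the total is at most k·28 + (5 − k)·23.
This must reach 134, so k·28 + (5 − k)·23 ≥ 134, giving k ≥ 4.
Exactly 4 works: 4 values at 28 and 1 at 23 total 135; lower one of the high values by 1 (still ≥ 24) to hit 134.

4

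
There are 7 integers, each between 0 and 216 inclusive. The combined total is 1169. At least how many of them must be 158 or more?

2

If only k of them are at least 158, the other 7 − k are at most 157, so the total is at most k·216 + (7 − k)·157.
This must reach 1169, so k·216 + (7 − k)·157 ≥ 1169, giving k ≥ 2.
Exactly 2 works: 2 values at 216 and 5 at 157 total 1217; lower one of the high values by 48 (still ≥ 158) to hit 1169.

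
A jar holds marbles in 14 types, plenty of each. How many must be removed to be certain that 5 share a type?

57

In the worst case you draw 4 of each of the 14 types: 14 × 4 = 56.
One more forces 5 of some type, so 56 + 1 = 57.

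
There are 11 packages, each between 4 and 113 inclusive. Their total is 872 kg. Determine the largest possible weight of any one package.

113

To make one package as large as possible, make the other 10 as small as possible.
The other 10 contribute at least 10 × 4 = 40, leaving at most 872 − 40 = 832.
But each package is capped at 113, so the maximum is 113.
Achievable: one at 113 and the other 10 totalling 759, which fits since 10 × 4 ≤ 759 ≤ 10 × 113.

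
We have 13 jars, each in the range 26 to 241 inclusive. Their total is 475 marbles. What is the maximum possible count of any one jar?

To make one jar as large as possible, make the other 12 as small as possible.
The other 12 contribute at least 12 × 26 = 312, leaving at most 475 − 312 = 163.
Since 163 ≤ 241, this is achievable: one at 163 and 12 at 26.

163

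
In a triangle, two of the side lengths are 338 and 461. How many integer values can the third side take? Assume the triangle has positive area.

The triangle inequality gives |338 − 461| < c < 338 + 461, i.e. 123 < c < 799.
So c can be any integer from 124 to 798: 675 values.

675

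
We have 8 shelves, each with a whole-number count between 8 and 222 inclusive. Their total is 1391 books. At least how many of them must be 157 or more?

Suppose at most 8 − j of them reach 157; then j values are ≤ 156 and the rest ≤ 222.
The total is then ≤ 156·j + 222·(8 − j) = 1776 − 66j. For this to be ≥ 1391 we need j ≤ 5, so at least 8 − 5 = 3 must reach 157.
Exactly 3 works: 3 values at 222 and 5 at 156 total 1446; lower one of the high values by 55 (still ≥ 157) to hit 1391.

3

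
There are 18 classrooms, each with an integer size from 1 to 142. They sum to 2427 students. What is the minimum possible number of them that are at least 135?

2

Each value short of 135 is at most 134, costing at least 142 − 134 = 8 against the maximum total of 2556.
We can afford to lose at most 2556 − 2427 = 129, so at most ⌊129/8⌋ = 16 fall short, and at least 2 are ≥ 135.
Exactly 2 works: 2 values at 142 and 16 at 134 total 2428; lower one of the high values by 1 (still ≥ 135) to hit 2427.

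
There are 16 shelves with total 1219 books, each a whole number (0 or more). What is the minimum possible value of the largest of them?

77

The average is 1219/16 > 76, so not all 16 can be 76 or less; the largest is ≥ 77.
Taking 13 copies of 76 and 3 copies of 77 gives exactly 1219, so 77 is attained.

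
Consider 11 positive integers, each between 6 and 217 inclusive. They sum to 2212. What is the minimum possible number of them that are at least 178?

7

If only k of them are at least 178, the other 11 − k are at most 177, so the total is at most k·217 + (11 − k)·177.
This must reach 2212, so k·217 + (11 − k)·177 ≥ 2212, giving k ≥ 7.
Exactly 7 works: 7 values at 217 and 4 at 177 total 2227; lower one of the high values by 15 (still ≥ 178) to hit 2212.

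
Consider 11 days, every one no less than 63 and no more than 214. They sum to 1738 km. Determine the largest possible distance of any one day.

Maximizing one value means minimizing the remaining 10.
The other 10 contribute at least 10 × 63 = 630, leaving at most 1738 − 630 = 1108.
But each day is capped at 214, so the maximum is 214.
Achievable: one at 214 and the other 10 totalling 1524, which fits since 10 × 63 ≤ 1524 ≤ 10 × 214.

214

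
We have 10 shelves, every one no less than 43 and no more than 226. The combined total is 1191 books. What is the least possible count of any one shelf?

To make one shelf as small as possible, make the other 9 as large as possible.
The other 9 can take up 9 × 226 = 2034 ≥ 1191 − 43, so one shelf can sit at its floor of 43.
Achievable: one at 43 and the other 9 totalling 1148, which fits since 9 × 43 ≤ 1148 ≤ 9 × 226.

43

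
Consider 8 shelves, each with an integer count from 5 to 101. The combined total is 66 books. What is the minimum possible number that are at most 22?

Each value above 22 is at least 23, contributing at least 23 − 5 = 18 above the floor 5.
The sum exceeds the floor total 40 by 26, so at most ⌊26/18⌋ = 1 exceed 22, and at least 7 are ≤ 22.
Exactly 7 works: 7 values at 5 and 1 at 23 total 58; raise one of the low values by 8 (still ≤ 22) to hit 66.

7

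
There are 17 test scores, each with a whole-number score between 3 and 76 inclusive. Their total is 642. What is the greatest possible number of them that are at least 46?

13

Suppose k of them are at least 46. Those contribute at least 46 each and the other 17 − k at least 3 each.
So the total is at least 46k + 3(17 − k) = 51 + 43k. This must be ≤ 642, giving k ≤ 13.
k = 13 is achieved by 13 values at 46 and 4 at 3, total 610; add 32 to one value (staying below 46) to reach 642.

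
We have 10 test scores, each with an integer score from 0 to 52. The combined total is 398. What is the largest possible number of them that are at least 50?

Suppose k of them are at least 50. Those contribute at least 50 each and the other 10 − k at least 0 each.
So the total is at least 50k + 0(10 − k) = 0 + 50k. This must be ≤ 398, giving k ≤ 7.
k = 7 is achieved by 7 values at 50 and 3 at 0, total 350; add 48 to one value (staying below 50) to reach 398.

7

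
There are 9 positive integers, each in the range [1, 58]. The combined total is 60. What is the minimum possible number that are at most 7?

2

Let j be the number exceeding 7. Then the total is ≥ 8·j + 1·(9 − j) = 9 + 7j.
So 7j ≤ 51 and j ≤ 7; hence at least 9 − 7 = 2 are ≤ 7.
Exactly 2 works: 2 values at 1 and 7 at 8 total 58; raise one of the low values by 2 (still ≤ 7) to hit 60.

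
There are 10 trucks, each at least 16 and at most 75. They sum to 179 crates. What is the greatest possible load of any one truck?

Maximizing one value means minimizing the remaining 9.
The other 9 contribute at least 9 × 16 = 144, leaving at most 179 − 144 = 35.
Since 35 ≤ 75, this is achievable: one at 35 and 9 at 16.

35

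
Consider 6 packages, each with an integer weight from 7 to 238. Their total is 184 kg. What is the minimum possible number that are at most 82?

5

Let j be the number exceeding 82. Then the total is ≥ 83·j + 7·(6 − j) = 42 + 76j.
So 76j ≤ 142 and j ≤ 1; hence at least 6 − 1 = 5 are ≤ 82.
Exactly 5 works: 5 values at 7 and 1 at 83 total 118; raise one of the low values by 66 (still ≤ 82) to hit 184.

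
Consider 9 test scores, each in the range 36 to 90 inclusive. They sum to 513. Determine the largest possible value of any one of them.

Maximizing one value means minimizing the remaining 8.
The other 8 contribute at least 8 × 36 = 288, leaving at most 513 − 288 = 225.
But each score is capped at 90, so the maximum is 90.
Achievable: one at 90 and the other 8 totalling 423, which fits since 8 × 36 ≤ 423 ≤ 8 × 90.

90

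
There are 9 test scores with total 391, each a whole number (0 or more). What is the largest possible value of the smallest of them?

If every one of the 9 were at least 44, the total would be at least 9 × 44 = 396 > 391.
Equality holds with 5 values of 43 and 4 values of 44.

43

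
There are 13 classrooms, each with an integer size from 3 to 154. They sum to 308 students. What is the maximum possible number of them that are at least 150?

Suppose k of them are at least 150. Those contribute at least 150 each and the other 13 − k at least 3 each.
So the total is at least 150k + 3(13 − k) = 39 + 147k. This must be ≤ 308, giving k ≤ 1.
k = 1 is achieved by 1 value at 150 and 12 at 3, total 186; add 122 to one value (staying below 150) to reach 308.

1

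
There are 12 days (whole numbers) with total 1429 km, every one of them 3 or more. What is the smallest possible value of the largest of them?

If every one of the 12 were at most 119, the total would be at most 12 × 119 = 1428 < 1429.
Achievable: 1 of them at 120 and 11 at 119 total 1429.

120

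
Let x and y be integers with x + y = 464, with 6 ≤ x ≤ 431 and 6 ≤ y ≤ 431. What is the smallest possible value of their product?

For a fixed sum, xy is smallest when x and y are as far apart as possible.
At the endpoint x = 33, y = 464 − 33 = 431, so xy = 33 × 431 = 14223.

14223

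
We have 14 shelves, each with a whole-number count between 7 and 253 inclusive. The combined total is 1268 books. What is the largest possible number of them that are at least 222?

Suppose k of them are at least 222. Those contribute at least 222 each and the other 14 − k at least 7 each.
So the total is at least 222k + 7(14 − k) = 98 + 215k. This must be ≤ 1268, giving k ≤ 5.
k = 5 is achieved by 5 values at 222 and 9 at 7, total 1173; add 95 to one value (staying below 222) to reach 1268.

5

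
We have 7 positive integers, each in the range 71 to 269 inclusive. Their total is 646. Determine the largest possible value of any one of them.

Maximizing one value means minimizing the remaining 6.
The other 6 contribute at least 6 × 71 = 426, leaving at most 646 − 426 = 220.
Since 220 ≤ 269, this is achievable: one at 220 and 6 at 71.

220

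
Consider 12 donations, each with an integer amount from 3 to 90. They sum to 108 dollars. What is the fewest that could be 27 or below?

10

Each value above 27 is at least 28, contributing at least 28 − 3 = 25 above the floor 3.
The sum exceeds the floor total 36 by 72, so at most ⌊72/25⌋ = 2 exceed 27, and at least 10 are ≤ 27.
Exactly 10 works: 10 values at 3 and 2 at 28 total 86; raise one of the low values by 22 (still ≤ 27) to hit 108.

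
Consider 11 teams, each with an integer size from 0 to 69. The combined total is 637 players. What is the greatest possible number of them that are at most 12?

2

Suppose k of them are at most 12. Those contribute at most 12 each and the rest at most 69 each.
So the total is at most 12k + 69(11 − k) = 759 − 57k. This must still be ≥ 637, so k ≤ 2.
k = 2 is achieved by 2 values at 12 and 9 at 69, total 645; lower one of the 69's by 8 (still > 12) to reach 637.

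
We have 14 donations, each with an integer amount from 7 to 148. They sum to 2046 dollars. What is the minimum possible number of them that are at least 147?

1

If only k of them are at least 147, the other 14 − k are at most 146, so the total is at most k·148 + (14 − k)·146.
This must reach 2046, so k·148 + (14 − k)·146 ≥ 2046, giving k ≥ 1.
Exactly 1 works: 1 value at 148 and 13 at 146 total 2046.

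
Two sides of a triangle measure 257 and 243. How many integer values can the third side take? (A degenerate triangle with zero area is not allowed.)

485

The triangle inequality gives |257 − 243| < c < 257 + 243, i.e. 14 < c < 500.
So c can be any integer from 15 to 499: 485 values.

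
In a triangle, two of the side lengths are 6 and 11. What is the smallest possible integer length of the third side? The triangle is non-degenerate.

6

The third side must exceed |6 − 11| = 5.
The smallest integer above 5 is 6.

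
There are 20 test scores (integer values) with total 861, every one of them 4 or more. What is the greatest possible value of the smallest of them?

43

The 20 values sum to 861, so their minimum is at most ⌊861/20⌋ = 43.
Equality holds with 19 values of 43 and 1 value of 44.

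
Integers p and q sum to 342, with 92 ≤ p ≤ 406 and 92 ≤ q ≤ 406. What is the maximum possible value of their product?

pq = p(342 − p) is maximized when p is as near 342/2 as the bounds allow.
Taking p = 171 and q = 171 (both in [92, 406]) gives pq = 29241.

29241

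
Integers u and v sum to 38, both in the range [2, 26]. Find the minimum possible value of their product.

312

uv = u(38 − u) is concave in u, so over [12, 26] it is minimized at an endpoint.
The extreme feasible split is u = 12, v = 26, giving uv = 312.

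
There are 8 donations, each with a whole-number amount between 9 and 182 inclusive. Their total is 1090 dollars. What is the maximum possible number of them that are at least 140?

With k values at 140 or above and the rest at least 9, the sum is at least 72 + 131k.
Since the sum is 1090, we need 131k ≤ 1018, i.e. k ≤ 7.
k = 7 is achieved by 7 values at 140 and 1 at 9, total 989; add 101 to one value (staying below 140) to reach 1090.

7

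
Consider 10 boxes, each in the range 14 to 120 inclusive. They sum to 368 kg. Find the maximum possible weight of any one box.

120

Maximizing one value means minimizing the remaining 9.
The other 9 contribute at least 9 × 14 = 126, leaving at most 368 − 126 = 242.
But each box is capped at 120, so the maximum is 120.
Achievable: one at 120 and the other 9 totalling 248, which fits since 9 × 14 ≤ 248 ≤ 9 × 120.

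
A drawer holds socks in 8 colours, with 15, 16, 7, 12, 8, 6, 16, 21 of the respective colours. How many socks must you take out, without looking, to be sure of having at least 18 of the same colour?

98

In the worst case you take as many as possible of each colour without reaching 18: 15 + 16 + 7 + 12 + 8 + 6 + 16 + 17 = 97.
The next one must give 18 of some colour, so 97 + 1 = 98.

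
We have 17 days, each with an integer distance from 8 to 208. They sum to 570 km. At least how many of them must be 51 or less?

8

Each value above 51 is at least 52, contributing at least 52 − 8 = 44 above the floor 8.
The sum exceeds the floor total 136 by 434, so at most ⌊434/44⌋ = 9 exceed 51, and at least 8 are ≤ 51.
Exactly 8 works: 8 values at 8 and 9 at 52 total 532; raise one of the low values by 38 (still ≤ 51) to hit 570.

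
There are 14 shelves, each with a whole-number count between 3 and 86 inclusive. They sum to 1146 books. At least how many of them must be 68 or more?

If only k of them are at least 68, the other 14 − k are at most 67, so the total is at most k·86 + (14 − k)·67.
This must reach 1146, so k·86 + (14 − k)·67 ≥ 1146, giving k ≥ 11.
Exactly 11 works: 11 values at 86 and 3 at 67 total 1147; lower one of the high values by 1 (still ≥ 68) to hit 1146.

11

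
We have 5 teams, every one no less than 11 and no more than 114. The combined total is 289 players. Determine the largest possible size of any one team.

114

Maximizing one value means minimizing the remaining 4.
The other 4 contribute at least 4 × 11 = 44, leaving at most 289 − 44 = 245.
But each team is capped at 114, so the maximum is 114.
Achievable: one at 114 and the other 4 totalling 175, which fits since 4 × 11 ≤ 175 ≤ 4 × 114.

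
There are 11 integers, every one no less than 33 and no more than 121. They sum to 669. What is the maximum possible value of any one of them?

Maximizing one value means minimizing the remaining 10.
The other 10 contribute at least 10 × 33 = 330, leaving at most 669 − 330 = 339.
But each integer is capped at 121, so the maximum is 121.
Achievable: one at 121 and the other 10 totalling 548, which fits since 10 × 33 ≤ 548 ≤ 10 × 121.

121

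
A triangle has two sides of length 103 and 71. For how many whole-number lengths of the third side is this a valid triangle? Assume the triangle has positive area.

141

The triangle inequality gives |103 − 71| < c < 103 + 71, i.e. 32 < c < 174.
So c can be any integer from 33 to 173: 141 values.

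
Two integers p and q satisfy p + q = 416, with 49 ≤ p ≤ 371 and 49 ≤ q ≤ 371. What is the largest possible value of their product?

With p + q fixed, pq peaks when the two are closest together.
Taking p = 208 and q = 208 (both in [49, 371]) gives pq = 43264.

43264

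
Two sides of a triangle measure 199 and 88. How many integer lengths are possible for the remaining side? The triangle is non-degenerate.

175

The triangle inequality gives |199 − 88| < c < 199 + 88, i.e. 111 < c < 287.
So c can be any integer from 112 to 286: 175 values.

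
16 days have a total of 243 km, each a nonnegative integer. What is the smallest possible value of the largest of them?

16

The average is 243/16 > 15, so not all 16 can be 15 or less; the largest is ≥ 16.
Taking 13 copies of 15 and 3 copies of 16 gives exactly 243, so 16 is attained.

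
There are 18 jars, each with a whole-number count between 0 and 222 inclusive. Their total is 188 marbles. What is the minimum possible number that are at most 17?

8

Each value above 17 is at least 18, contributing at least 18 − 0 = 18 above the floor 0.
The sum exceeds the floor total 0 by 188, so at most ⌊188/18⌋ = 10 exceed 17, and at least 8 are ≤ 17.
Exactly 8 works: 8 values at 0 and 10 at 18 total 180; raise one of the low values by 8 (still ≤ 17) to hit 188.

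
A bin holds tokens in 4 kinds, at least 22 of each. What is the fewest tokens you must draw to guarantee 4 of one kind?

13

You could draw 3 of every kind without reaching 4 of any — 12 in all.
One more forces 4 of some kind, so 12 + 1 = 13.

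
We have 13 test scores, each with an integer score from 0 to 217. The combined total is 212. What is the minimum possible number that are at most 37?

8

Each value above 37 is at least 38, contributing at least 38 − 0 = 38 above the floor 0.
The sum exceeds the floor total 0 by 212, so at most ⌊212/38⌋ = 5 exceed 37, and at least 8 are ≤ 37.
Exactly 8 works: 8 values at 0 and 5 at 38 total 190; raise one of the low values by 22 (still ≤ 37) to hit 212.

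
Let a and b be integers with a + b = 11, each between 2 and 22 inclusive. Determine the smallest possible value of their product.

ab = a(11 − a) is concave in a, so over [2, 9] it is minimized at an endpoint.
The extreme feasible split is a = 2, b = 9, giving ab = 18.

18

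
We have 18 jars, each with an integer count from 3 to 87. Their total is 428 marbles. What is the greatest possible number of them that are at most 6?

Each value at 6 or below falls at least 87 − 6 = 81 short of the ceiling 87.
The ceiling total is 18 × 87 = 1566, and we need 428, so at most ⌊(1566 − 428)/81⌋ = 14 can be that low.
k = 14 is achieved by 14 values at 6 and 4 at 87, total 432; lower one of the 87's by 4 (still > 6) to reach 428.

14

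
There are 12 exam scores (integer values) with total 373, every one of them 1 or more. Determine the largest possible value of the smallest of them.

31

The 12 values sum to 373, so their minimum is at most ⌊373/12⌋ = 31.
Taking 11 copies of 31 and 1 copy of 32 gives exactly 373, so 31 is attained.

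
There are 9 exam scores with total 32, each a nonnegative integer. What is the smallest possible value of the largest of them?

4

The 9 values sum to 32, so their maximum is at least ⌈32/9⌉ = 4.
Taking 4 copies of 3 and 5 copies of 4 gives exactly 32, so 4 is attained.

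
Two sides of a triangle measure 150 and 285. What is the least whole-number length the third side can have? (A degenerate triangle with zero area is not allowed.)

136

The third side must exceed |150 − 285| = 135.
The smallest integer above 135 is 136.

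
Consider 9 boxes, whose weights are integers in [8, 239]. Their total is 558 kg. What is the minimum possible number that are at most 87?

Each value above 87 is at least 88, contributing at least 88 − 8 = 80 above the floor 8.
The sum exceeds the floor total 72 by 486, so at most ⌊486/80⌋ = 6 exceed 87, and at least 3 are ≤ 87.
Exactly 3 works: 3 values at 8 and 6 at 88 total 552; raise one of the low values by 6 (still ≤ 87) to hit 558.

3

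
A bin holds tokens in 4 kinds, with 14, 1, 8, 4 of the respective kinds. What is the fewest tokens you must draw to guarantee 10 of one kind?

In the worst case you take as many as possible of each kind without reaching 10: 9 + 1 + 8 + 4 = 22.
The next one must give 10 of some kind, so 22 + 1 = 23.

23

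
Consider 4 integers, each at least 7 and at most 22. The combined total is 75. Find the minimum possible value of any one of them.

9

To make one integer as small as possible, make the other 3 as large as possible.
The other 3 contribute at most 3 × 22 = 66, leaving at least 75 − 66 = 9.
Since 9 ≥ 7, this is achievable: one at 9 and 3 at 22.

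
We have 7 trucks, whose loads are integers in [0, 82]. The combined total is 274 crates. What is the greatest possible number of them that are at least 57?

With k values at 57 or above and the rest at least 0, the sum is at least 0 + 57k.
Since the sum is 274, we need 57k ≤ 274, i.e. k ≤ 4.
k = 4 is achieved by 4 values at 57 and 3 at 0, total 228; add 46 to one value (staying below 57) to reach 274.

4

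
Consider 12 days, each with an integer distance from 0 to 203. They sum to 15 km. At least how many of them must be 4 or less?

Each value above 4 is at least 5, contributing at least 5 − 0 = 5 above the floor 0.
The sum exceeds the floor total 0 by 15, so at most ⌊15/5⌋ = 3 exceed 4, and at least 9 are ≤ 4.
Exactly 9 works: 9 values at 0 and 3 at 5 total 15.

9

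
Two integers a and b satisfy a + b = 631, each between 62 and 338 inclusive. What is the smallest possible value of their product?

For a fixed sum, ab is smallest when a and b are as far apart as possible.
At the endpoint a = 293, b = 631 − 293 = 338, so ab = 293 × 338 = 99034.

99034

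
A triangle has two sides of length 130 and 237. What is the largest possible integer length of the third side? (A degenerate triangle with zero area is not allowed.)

The third side must be less than 130 + 237 = 367.
The largest integer below 367 is 366.

366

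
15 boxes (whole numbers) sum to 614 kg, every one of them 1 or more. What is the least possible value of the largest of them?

41

The 15 values sum to 614, so their maximum is at least ⌈614/15⌉ = 41.
Taking 1 copy of 40 and 14 copies of 41 gives exactly 614, so 41 is attained.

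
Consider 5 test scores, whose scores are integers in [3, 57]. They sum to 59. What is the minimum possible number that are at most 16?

2

Each value above 16 is at least 17, contributing at least 17 − 3 = 14 above the floor 3.
The sum exceeds the floor total 15 by 44, so at most ⌊44/14⌋ = 3 exceed 16, and at least 2 are ≤ 16.
Exactly 2 works: 2 values at 3 and 3 at 17 total 57; raise one of the low values by 2 (still ≤ 16) to hit 59.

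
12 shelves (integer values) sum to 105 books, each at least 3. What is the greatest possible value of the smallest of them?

The 12 values sum to 105, so their minimum is at most ⌊105/12⌋ = 8.
Equality holds with 3 values of 8 and 9 values of 9.

8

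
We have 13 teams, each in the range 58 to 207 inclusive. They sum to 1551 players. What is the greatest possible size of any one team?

To make one team as large as possible, make the other 12 as small as possible.
The other 12 contribute at least 12 × 58 = 696, leaving at most 1551 − 696 = 855.
But each team is capped at 207, so the maximum is 207.
Achievable: one at 207 and the other 12 totalling 1344, which fits since 12 × 58 ≤ 1344 ≤ 12 × 207.

207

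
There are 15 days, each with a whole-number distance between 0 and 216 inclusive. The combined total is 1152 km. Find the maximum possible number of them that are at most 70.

14

Each value at 70 or below falls at least 216 − 70 = 146 short of the ceiling 216.
The ceiling total is 15 × 216 = 3240, and we need 1152, so at most ⌊(3240 − 1152)/146⌋ = 14 can be that low.
k = 14 is achieved by 14 values at 70 and 1 at 216, total 1196; lower one of the 216's by 44 (still > 70) to reach 1152.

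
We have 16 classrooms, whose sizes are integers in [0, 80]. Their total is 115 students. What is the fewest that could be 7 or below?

2

If only k of them are at most 7, the other 16 − k are at least 8, so the total is at least (16 − k)·8 + k·0.
This is ≤ 115, so (16 − k)·8 + 0k ≤ 115, which gives k ≥ 2.
Exactly 2 works: 2 values at 0 and 14 at 8 total 112; raise one of the low values by 3 (still ≤ 7) to hit 115.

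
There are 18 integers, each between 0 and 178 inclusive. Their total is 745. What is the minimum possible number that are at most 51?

4

Let j be the number exceeding 51. Then the total is ≥ 52·j + 0·(18 − j) = 0 + 52j.
So 52j ≤ 745 and j ≤ 14; hence at least 18 − 14 = 4 are ≤ 51.
Exactly 4 works: 4 values at 0 and 14 at 52 total 728; raise one of the low values by 17 (still ≤ 51) to hit 745.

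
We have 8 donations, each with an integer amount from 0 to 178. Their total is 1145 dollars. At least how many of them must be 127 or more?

Suppose at most 8 − j of them reach 127; then j values are ≤ 126 and the rest ≤ 178.
The total is then ≤ 126·j + 178·(8 − j) = 1424 − 52j. For this to be ≥ 1145 we need j ≤ 5, so at least 8 − 5 = 3 must reach 127.
Exactly 3 works: 3 values at 178 and 5 at 126 total 1164; lower one of the high values by 19 (still ≥ 127) to hit 1145.

3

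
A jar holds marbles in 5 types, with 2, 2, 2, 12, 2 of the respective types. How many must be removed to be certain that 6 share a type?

In the worst case you take as many as possible of each type without reaching 6: 2 + 2 + 2 + 5 + 2 = 13.
The next one must give 6 of some type, so 13 + 1 = 14.

14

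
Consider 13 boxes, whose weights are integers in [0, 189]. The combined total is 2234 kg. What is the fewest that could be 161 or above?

6

If only k of them are at least 161, the other 13 − k are at most 160, so the total is at most k·189 + (13 − k)·160.
This must reach 2234, so k·189 + (13 − k)·160 ≥ 2234, giving k ≥ 6.
Exactly 6 works: 6 values at 189 and 7 at 160 total 2254; lower one of the high values by 20 (still ≥ 161) to hit 2234.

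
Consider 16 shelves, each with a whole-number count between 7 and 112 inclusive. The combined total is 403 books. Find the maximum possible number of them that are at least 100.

3

With k values at 100 or above and the rest at least 7, the sum is at least 112 + 93k.
Since the sum is 403, we need 93k ≤ 291, i.e. k ≤ 3.
k = 3 is achieved by 3 values at 100 and 13 at 7, total 391; add 12 to one value (staying below 100) to reach 403.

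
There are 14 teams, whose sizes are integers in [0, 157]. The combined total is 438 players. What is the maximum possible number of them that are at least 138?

3

If k of the values are ≥ 138, the total is ≥ 138k + 0(14 − k).
Setting 138k + 0(14 − k) ≤ 438 gives 138k ≤ 438, so k ≤ 3.
k = 3 is achieved by 3 values at 138 and 11 at 0, total 414; add 24 to one value (staying below 138) to reach 438.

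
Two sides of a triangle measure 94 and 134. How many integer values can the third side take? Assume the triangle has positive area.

The triangle inequality gives |94 − 134| < c < 94 + 134, i.e. 40 < c < 228.
So c can be any integer from 41 to 227: 187 values.

187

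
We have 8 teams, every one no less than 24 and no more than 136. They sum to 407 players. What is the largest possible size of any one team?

136

To make one team as large as possible, make the other 7 as small as possible.
The other 7 contribute at least 7 × 24 = 168, leaving at most 407 − 168 = 239.
But each team is capped at 136, so the maximum is 136.
Achievable: one at 136 and the other 7 totalling 271, which fits since 7 × 24 ≤ 271 ≤ 7 × 136.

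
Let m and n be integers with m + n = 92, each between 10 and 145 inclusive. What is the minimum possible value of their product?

Since m + n is fixed, pushing one of them to its bound minimizes the product.
The extreme feasible split is m = 10, n = 82, giving mn = 820.

820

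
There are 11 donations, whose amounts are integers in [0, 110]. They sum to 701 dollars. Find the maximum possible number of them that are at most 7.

4

Each value at 7 or below falls at least 110 − 7 = 103 short of the ceiling 110.
The ceiling total is 11 × 110 = 1210, and we need 701, so at most ⌊(1210 − 701)/103⌋ = 4 can be that low.
k = 4 is achieved by 4 values at 7 and 7 at 110, total 798; lower one of the 110's by 97 (still > 7) to reach 701.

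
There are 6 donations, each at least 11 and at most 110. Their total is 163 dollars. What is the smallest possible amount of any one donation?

11

Minimizing one value means maximizing the remaining 5.
The other 5 can take up 5 × 110 = 550 ≥ 163 − 11, so one donation can sit at its floor of 11.
Achievable: one at 11 and the other 5 totalling 152, which fits since 5 × 11 ≤ 152 ≤ 5 × 110.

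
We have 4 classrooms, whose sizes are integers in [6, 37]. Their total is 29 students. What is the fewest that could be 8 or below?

Let j be the number exceeding 8. Then the total is ≥ 9·j + 6·(4 − j) = 24 + 3j.
So 3j ≤ 5 and j ≤ 1; hence at least 4 − 1 = 3 are ≤ 8.
Exactly 3 works: 3 values at 6 and 1 at 9 total 27; raise one of the low values by 2 (still ≤ 8) to hit 29.

3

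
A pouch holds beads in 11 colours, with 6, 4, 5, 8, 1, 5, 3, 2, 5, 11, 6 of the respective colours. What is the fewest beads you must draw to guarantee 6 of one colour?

46

In the worst case you take as many as possible of each colour without reaching 6: 5 + 4 + 5 + 5 + 1 + 5 + 3 + 2 + 5 + 5 + 5 = 45.
The next one must give 6 of some colour, so 45 + 1 = 46.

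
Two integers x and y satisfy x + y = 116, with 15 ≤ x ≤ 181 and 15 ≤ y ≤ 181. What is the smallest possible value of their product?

1515

Since x + y is fixed, pushing one of them to its bound minimizes the product.
The extreme feasible split is x = 15, y = 101, giving xy = 1515.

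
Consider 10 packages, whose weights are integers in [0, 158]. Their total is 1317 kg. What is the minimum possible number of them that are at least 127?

2

Suppose at most 10 − j of them reach 127; then j values are ≤ 126 and the rest ≤ 158.
The total is then ≤ 126·j + 158·(10 − j) = 1580 − 32j. For this to be ≥ 1317 we need j ≤ 8, so at least 10 − 8 = 2 must reach 127.
Exactly 2 works: 2 values at 158 and 8 at 126 total 1324; lower one of the high values by 7 (still ≥ 127) to hit 1317.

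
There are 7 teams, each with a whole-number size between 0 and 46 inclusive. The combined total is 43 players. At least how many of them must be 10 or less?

4

If only k of them are at most 10, the other 7 − k are at least 11, so the total is at least (7 − k)·11 + k·0.
This is ≤ 43, so (7 − k)·11 + 0k ≤ 43, which gives k ≥ 4.
Exactly 4 works: 4 values at 0 and 3 at 11 total 33; raise one of the low values by 10 (still ≤ 10) to hit 43.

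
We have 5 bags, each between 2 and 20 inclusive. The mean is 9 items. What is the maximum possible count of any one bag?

Maximizing one value means minimizing the remaining 4.
The total is 5 × 9 = 45.
The other 4 contribute at least 4 × 2 = 8, leaving at most 45 − 8 = 37.
But each bag is capped at 20, so the maximum is 20.
Achievable: one at 20 and the other 4 totalling 25, which fits since 4 × 2 ≤ 25 ≤ 4 × 20.

20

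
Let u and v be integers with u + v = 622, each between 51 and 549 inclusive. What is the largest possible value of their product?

96721

With u + v fixed, uv peaks when the two are closest together.
Taking u = 311 and v = 311 (both in [51, 549]) gives uv = 96721.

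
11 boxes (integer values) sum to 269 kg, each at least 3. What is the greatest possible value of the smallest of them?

24

The average is 269/11 < 25, so some value is ≤ 24.
Achievable: 6 of them at 24 and 5 at 25 total 269.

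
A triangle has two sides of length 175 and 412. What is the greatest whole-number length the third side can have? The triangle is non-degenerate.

586

The third side must be less than 175 + 412 = 587.
The largest integer below 587 is 586.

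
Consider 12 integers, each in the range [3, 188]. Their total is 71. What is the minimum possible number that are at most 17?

10

If only k of them are at most 17, the other 12 − k are at least 18, so the total is at least (12 − k)·18 + k·3.
This is ≤ 71, so (12 − k)·18 + 3k ≤ 71, which gives k ≥ 10.
Exactly 10 works: 10 values at 3 and 2 at 18 total 66; raise one of the low values by 5 (still ≤ 17) to hit 71.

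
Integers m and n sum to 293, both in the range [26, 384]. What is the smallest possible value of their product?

6942

mn = m(293 − m) is concave in m, so over [26, 267] it is minimized at an endpoint.
The extreme feasible split is m = 26, n = 267, giving mn = 6942.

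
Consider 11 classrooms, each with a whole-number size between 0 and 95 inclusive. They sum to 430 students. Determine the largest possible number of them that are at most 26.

Suppose k of them are at most 26. Those contribute at most 26 each and the rest at most 95 each.
So the total is at most 26k + 95(11 − k) = 1045 − 69k. This must still be ≥ 430, so k ≤ 8.
k = 8 is achieved by 8 values at 26 and 3 at 95, total 493; lower one of the 95's by 63 (still > 26) to reach 430.

8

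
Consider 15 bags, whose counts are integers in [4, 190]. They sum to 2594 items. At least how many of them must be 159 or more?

Each value short of 159 is at most 158, costing at least 190 − 158 = 32 against the maximum total of 2850.
We can afford to lose at most 2850 − 2594 = 256, so at most ⌊256/32⌋ = 8 fall short, and at least 7 are ≥ 159.
Exactly 7 works: 7 values at 190 and 8 at 158 total 2594.

7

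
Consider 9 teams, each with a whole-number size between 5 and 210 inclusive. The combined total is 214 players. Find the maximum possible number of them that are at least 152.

Suppose k of them are at least 152. Those contribute at least 152 each and the other 9 − k at least 5 each.
So the total is at least 152k + 5(9 − k) = 45 + 147k. This must be ≤ 214, giving k ≤ 1.
k = 1 is achieved by 1 value at 152 and 8 at 5, total 192; add 22 to one value (staying below 152) to reach 214.

1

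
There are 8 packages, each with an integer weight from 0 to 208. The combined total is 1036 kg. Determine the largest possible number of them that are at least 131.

7

If k of the values are ≥ 131, the total is ≥ 131k + 0(8 − k).
Setting 131k + 0(8 − k) ≤ 1036 gives 131k ≤ 1036, so k ≤ 7.
k = 7 is achieved by 7 values at 131 and 1 at 0, total 917; add 119 to one value (staying below 131) to reach 1036.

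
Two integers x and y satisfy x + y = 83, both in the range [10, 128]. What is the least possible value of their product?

730

xy = x(83 − x) is concave in x, so over [10, 73] it is minimized at an endpoint.
At the endpoint x = 10, y = 83 − 10 = 73, so xy = 10 × 73 = 730.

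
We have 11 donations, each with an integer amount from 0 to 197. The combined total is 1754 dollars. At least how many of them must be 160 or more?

1

Suppose at most 11 − j of them reach 160; then j values are ≤ 159 and the rest ≤ 197.
The total is then ≤ 159·j + 197·(11 − j) = 2167 − 38j. For this to be ≥ 1754 we need j ≤ 10, so at least 11 − 10 = 1 must reach 160.
Exactly 1 works: 1 value at 197 and 10 at 159 total 1787; lower one of the high values by 33 (still ≥ 160) to hit 1754.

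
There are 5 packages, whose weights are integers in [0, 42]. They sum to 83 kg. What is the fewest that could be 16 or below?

Each value above 16 is at least 17, contributing at least 17 − 0 = 17 above the floor 0.
The sum exceeds the floor total 0 by 83, so at most ⌊83/17⌋ = 4 exceed 16, and at least 1 are ≤ 16.
Exactly 1 works: 1 value at 0 and 4 at 17 total 68; raise one of the low values by 15 (still ≤ 16) to hit 83.

1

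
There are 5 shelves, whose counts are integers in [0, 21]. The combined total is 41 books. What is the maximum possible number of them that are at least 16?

Suppose k of them are at least 16. Those contribute at least 16 each and the other 5 − k at least 0 each.
So the total is at least 16k + 0(5 − k) = 0 + 16k. This must be ≤ 41, giving k ≤ 2.
k = 2 is achieved by 2 values at 16 and 3 at 0, total 32; add 9 to one value (staying below 16) to reach 41.

2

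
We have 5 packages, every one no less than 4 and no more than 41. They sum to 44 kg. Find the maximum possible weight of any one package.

Maximizing one value means minimizing the remaining 4.
The other 4 contribute at least 4 × 4 = 16, leaving at most 44 − 16 = 28.
Since 28 ≤ 41, this is achievable: one at 28 and 4 at 4.

28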